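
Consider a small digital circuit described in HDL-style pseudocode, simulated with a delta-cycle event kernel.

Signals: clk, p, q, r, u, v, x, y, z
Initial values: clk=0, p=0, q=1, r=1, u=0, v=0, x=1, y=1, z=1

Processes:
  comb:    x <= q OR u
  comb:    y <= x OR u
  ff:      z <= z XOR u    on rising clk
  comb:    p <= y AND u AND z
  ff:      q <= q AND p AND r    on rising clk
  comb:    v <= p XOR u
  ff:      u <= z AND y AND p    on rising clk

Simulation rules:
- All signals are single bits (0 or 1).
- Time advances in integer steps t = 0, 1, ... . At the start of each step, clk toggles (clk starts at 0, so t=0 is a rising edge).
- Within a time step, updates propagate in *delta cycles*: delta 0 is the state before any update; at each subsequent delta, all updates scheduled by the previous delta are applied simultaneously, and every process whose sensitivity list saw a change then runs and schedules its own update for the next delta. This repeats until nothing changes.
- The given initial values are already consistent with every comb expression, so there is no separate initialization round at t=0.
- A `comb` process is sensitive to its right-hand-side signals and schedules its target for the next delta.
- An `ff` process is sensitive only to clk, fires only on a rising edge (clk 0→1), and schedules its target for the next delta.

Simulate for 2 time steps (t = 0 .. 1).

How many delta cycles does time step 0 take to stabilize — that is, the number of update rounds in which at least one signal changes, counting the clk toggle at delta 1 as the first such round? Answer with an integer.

[bits: r,y,p,z,q,u,clk,x,v]
t=0: Δ0=110110010 Δ1=110110110 Δ2=110100110 Δ3=110100100 Δ4=100100100 | 4Δ
t=1: Δ0=100100100 Δ1=100100000 | 1Δ

4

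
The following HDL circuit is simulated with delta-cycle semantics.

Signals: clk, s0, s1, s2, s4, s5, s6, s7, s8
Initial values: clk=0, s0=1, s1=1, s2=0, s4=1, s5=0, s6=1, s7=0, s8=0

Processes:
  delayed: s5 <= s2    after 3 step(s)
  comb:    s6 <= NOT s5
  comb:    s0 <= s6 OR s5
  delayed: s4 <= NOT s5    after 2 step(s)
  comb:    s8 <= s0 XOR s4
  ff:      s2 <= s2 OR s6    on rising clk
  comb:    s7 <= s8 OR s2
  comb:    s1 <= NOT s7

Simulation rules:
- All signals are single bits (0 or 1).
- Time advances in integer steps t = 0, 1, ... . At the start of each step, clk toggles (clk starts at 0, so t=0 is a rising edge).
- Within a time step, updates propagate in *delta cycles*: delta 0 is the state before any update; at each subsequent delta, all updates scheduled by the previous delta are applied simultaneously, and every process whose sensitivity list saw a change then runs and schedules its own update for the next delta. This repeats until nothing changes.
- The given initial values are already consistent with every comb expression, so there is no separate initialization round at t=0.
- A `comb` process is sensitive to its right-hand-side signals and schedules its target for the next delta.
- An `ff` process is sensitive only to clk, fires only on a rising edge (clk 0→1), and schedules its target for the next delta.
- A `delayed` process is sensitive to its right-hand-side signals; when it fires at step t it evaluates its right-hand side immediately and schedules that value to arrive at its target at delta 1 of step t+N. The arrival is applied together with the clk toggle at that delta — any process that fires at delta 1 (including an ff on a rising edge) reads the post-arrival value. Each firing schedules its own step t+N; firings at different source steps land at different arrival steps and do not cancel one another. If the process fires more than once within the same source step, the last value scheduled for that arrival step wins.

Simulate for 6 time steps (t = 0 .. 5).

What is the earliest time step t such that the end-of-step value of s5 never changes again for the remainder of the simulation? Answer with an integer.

3

t=0 Δ0: s7=0 s6=1 s4=1 clk=0 s1=1 s5=0 s0=1 s2=0 s8=0
  Δ1: clk:0→1
  Δ2: s2:0→1
  Δ3: s7:0→1
  Δ4: s1:1→0
  (4Δ to stable)
t=1 Δ0: s7=1 s6=1 s4=1 clk=1 s1=0 s5=0 s0=1 s2=1 s8=0
  Δ1: clk:1→0
  (1Δ to stable)
t=2 Δ0: s7=1 s6=1 s4=1 clk=0 s1=0 s5=0 s0=1 s2=1 s8=0
  Δ1: clk:0→1
  (1Δ to stable)
t=3 Δ0: s7=1 s6=1 s4=1 clk=1 s1=0 s5=0 s0=1 s2=1 s8=0
  Δ1: clk:1→0, s5:0→1
  Δ2: s6:1→0
  (2Δ to stable)
t=4 Δ0: s7=1 s6=0 s4=1 clk=0 s1=0 s5=1 s0=1 s2=1 s8=0
  Δ1: clk:0→1
  (1Δ to stable)
t=5 Δ0: s7=1 s6=0 s4=1 clk=1 s1=0 s5=1 s0=1 s2=1 s8=0
  Δ1: s4:1→0, clk:1→0
  Δ2: s8:0→1
  (2Δ to stable)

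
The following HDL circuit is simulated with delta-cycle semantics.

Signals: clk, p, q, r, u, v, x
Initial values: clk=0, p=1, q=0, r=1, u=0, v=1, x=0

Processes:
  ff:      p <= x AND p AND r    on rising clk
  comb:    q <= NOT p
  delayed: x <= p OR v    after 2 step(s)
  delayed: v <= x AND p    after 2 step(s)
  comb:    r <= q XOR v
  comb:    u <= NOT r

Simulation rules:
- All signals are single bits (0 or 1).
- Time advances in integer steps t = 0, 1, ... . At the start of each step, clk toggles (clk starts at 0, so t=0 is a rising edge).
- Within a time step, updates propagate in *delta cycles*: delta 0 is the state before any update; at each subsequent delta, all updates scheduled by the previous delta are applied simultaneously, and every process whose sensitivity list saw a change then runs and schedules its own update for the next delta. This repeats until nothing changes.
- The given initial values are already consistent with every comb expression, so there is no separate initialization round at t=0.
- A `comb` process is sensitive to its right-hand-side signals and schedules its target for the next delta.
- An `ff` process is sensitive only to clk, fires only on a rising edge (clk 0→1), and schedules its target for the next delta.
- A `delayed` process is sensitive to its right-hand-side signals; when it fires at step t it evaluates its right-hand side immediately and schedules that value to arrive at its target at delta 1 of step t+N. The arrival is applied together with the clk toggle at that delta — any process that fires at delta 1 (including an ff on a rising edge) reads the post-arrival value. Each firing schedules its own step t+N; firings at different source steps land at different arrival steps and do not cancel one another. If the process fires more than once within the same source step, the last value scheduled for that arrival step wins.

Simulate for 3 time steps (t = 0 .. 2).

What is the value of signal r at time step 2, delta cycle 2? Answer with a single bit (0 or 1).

1

[bits: clk,p,u,q,x,v,r]
t=0: Δ0=0100011 Δ1=1100011 Δ2=1000011 Δ3=1001011 Δ4=1001010 Δ5=1011010 | 5Δ
t=1: Δ0=1011010 Δ1=0011010 | 1Δ
t=2: Δ0=0011010 Δ1=1011100 Δ2=1011101 Δ3=1001101 | 3Δ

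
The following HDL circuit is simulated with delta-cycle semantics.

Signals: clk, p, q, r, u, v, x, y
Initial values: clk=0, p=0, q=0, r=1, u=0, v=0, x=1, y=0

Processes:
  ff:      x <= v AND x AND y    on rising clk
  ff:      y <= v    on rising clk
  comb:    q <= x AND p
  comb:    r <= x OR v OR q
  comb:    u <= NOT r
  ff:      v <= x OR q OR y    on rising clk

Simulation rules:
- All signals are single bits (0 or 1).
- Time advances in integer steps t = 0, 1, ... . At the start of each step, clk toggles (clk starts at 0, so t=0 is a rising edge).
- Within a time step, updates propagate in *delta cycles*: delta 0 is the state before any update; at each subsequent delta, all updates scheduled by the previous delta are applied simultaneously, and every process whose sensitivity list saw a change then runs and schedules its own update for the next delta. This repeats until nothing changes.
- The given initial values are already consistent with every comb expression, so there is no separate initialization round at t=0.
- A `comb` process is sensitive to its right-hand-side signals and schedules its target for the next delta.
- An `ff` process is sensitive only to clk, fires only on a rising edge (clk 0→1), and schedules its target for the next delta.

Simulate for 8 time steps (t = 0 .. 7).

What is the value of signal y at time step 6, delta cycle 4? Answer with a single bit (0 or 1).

t0.Δ0 v=0 q=0 y=0 x=1 p=0 clk=0 r=1 u=0
t0.Δ1 v=0 q=0 y=0 x=1 p=0 clk=1 r=1 u=0
t0.Δ2 v=1 q=0 y=0 x=0 p=0 clk=1 r=1 u=0
t1.Δ0 v=1 q=0 y=0 x=0 p=0 clk=1 r=1 u=0
t1.Δ1 v=1 q=0 y=0 x=0 p=0 clk=0 r=1 u=0
t2.Δ0 v=1 q=0 y=0 x=0 p=0 clk=0 r=1 u=0
t2.Δ1 v=1 q=0 y=0 x=0 p=0 clk=1 r=1 u=0
t2.Δ2 v=0 q=0 y=1 x=0 p=0 clk=1 r=1 u=0
t2.Δ3 v=0 q=0 y=1 x=0 p=0 clk=1 r=0 u=0
t2.Δ4 v=0 q=0 y=1 x=0 p=0 clk=1 r=0 u=1
t3.Δ0 v=0 q=0 y=1 x=0 p=0 clk=1 r=0 u=1
t3.Δ1 v=0 q=0 y=1 x=0 p=0 clk=0 r=0 u=1
t4.Δ0 v=0 q=0 y=1 x=0 p=0 clk=0 r=0 u=1
t4.Δ1 v=0 q=0 y=1 x=0 p=0 clk=1 r=0 u=1
t4.Δ2 v=1 q=0 y=0 x=0 p=0 clk=1 r=0 u=1
t4.Δ3 v=1 q=0 y=0 x=0 p=0 clk=1 r=1 u=1
t4.Δ4 v=1 q=0 y=0 x=0 p=0 clk=1 r=1 u=0
t5.Δ0 v=1 q=0 y=0 x=0 p=0 clk=1 r=1 u=0
t5.Δ1 v=1 q=0 y=0 x=0 p=0 clk=0 r=1 u=0
t6.Δ0 v=1 q=0 y=0 x=0 p=0 clk=0 r=1 u=0
t6.Δ1 v=1 q=0 y=0 x=0 p=0 clk=1 r=1 u=0
t6.Δ2 v=0 q=0 y=1 x=0 p=0 clk=1 r=1 u=0
t6.Δ3 v=0 q=0 y=1 x=0 p=0 clk=1 r=0 u=0
t6.Δ4 v=0 q=0 y=1 x=0 p=0 clk=1 r=0 u=1
t7.Δ0 v=0 q=0 y=1 x=0 p=0 clk=1 r=0 u=1
t7.Δ1 v=0 q=0 y=1 x=0 p=0 clk=0 r=0 u=1

1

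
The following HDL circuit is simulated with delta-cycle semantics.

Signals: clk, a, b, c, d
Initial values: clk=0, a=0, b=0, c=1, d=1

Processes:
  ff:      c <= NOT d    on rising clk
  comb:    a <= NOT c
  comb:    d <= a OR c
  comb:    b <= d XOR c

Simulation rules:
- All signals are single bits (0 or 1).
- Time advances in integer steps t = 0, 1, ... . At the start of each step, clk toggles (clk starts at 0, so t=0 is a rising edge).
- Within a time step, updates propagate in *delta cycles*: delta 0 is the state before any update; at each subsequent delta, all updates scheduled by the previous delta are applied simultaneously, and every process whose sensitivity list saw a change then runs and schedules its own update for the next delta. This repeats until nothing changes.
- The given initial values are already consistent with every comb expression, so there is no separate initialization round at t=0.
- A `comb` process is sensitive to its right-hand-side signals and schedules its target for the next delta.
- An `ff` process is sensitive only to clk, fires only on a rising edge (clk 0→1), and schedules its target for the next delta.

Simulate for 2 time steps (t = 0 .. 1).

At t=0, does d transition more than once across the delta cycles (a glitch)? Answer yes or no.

[bits: d,a,clk,c,b]
t=0: Δ0=10010 Δ1=10110 Δ2=10100 Δ3=01101 Δ4=11100 Δ5=11101 | 5Δ
t=1: Δ0=11101 Δ1=11001 | 1Δ

yes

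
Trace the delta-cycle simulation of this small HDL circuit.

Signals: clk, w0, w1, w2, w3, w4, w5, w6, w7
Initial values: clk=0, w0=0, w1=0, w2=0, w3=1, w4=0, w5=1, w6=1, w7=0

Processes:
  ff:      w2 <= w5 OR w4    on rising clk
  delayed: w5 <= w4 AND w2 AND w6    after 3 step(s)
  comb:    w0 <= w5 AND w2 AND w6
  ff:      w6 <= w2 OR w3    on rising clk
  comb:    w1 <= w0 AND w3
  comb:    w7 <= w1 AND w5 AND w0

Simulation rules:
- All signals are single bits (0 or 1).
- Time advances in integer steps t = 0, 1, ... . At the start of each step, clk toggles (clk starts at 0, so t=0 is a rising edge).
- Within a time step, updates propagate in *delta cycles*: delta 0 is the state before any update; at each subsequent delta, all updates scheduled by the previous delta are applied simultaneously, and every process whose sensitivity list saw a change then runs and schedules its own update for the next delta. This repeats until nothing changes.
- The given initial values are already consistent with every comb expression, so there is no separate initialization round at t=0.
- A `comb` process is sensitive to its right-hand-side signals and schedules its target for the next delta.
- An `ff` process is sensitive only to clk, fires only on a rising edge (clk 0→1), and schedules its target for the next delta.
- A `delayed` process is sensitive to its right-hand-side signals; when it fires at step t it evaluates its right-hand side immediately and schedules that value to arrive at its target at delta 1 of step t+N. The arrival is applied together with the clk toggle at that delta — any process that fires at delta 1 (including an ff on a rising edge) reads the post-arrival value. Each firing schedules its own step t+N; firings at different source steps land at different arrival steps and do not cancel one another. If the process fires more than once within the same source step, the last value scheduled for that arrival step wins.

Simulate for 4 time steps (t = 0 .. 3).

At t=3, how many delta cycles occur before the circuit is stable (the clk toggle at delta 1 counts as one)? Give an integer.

3

t0.Δ0 w1=0 w7=0 w3=1 w2=0 clk=0 w5=1 w6=1 w4=0 w0=0
t0.Δ1 w1=0 w7=0 w3=1 w2=0 clk=1 w5=1 w6=1 w4=0 w0=0
t0.Δ2 w1=0 w7=0 w3=1 w2=1 clk=1 w5=1 w6=1 w4=0 w0=0
t0.Δ3 w1=0 w7=0 w3=1 w2=1 clk=1 w5=1 w6=1 w4=0 w0=1
t0.Δ4 w1=1 w7=0 w3=1 w2=1 clk=1 w5=1 w6=1 w4=0 w0=1
t0.Δ5 w1=1 w7=1 w3=1 w2=1 clk=1 w5=1 w6=1 w4=0 w0=1
t1.Δ0 w1=1 w7=1 w3=1 w2=1 clk=1 w5=1 w6=1 w4=0 w0=1
t1.Δ1 w1=1 w7=1 w3=1 w2=1 clk=0 w5=1 w6=1 w4=0 w0=1
t2.Δ0 w1=1 w7=1 w3=1 w2=1 clk=0 w5=1 w6=1 w4=0 w0=1
t2.Δ1 w1=1 w7=1 w3=1 w2=1 clk=1 w5=1 w6=1 w4=0 w0=1
t3.Δ0 w1=1 w7=1 w3=1 w2=1 clk=1 w5=1 w6=1 w4=0 w0=1
t3.Δ1 w1=1 w7=1 w3=1 w2=1 clk=0 w5=0 w6=1 w4=0 w0=1
t3.Δ2 w1=1 w7=0 w3=1 w2=1 clk=0 w5=0 w6=1 w4=0 w0=0
t3.Δ3 w1=0 w7=0 w3=1 w2=1 clk=0 w5=0 w6=1 w4=0 w0=0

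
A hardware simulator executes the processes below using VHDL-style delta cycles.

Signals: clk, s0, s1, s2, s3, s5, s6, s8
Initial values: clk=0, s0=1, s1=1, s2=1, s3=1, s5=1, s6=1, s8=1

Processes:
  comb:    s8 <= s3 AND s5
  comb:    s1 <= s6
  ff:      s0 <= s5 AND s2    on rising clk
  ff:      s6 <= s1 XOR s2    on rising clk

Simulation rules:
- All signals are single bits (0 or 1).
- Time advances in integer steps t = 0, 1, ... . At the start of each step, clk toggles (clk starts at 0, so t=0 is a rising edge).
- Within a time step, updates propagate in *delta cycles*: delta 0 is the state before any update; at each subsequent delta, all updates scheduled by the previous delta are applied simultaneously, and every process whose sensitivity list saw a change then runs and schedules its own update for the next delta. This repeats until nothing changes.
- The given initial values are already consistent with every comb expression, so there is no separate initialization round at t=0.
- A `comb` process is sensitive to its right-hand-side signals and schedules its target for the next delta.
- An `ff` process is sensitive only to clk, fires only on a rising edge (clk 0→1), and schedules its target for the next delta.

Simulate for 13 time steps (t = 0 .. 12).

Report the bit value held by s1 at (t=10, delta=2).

0

t0.Δ0 s0=1 clk=0 s2=1 s5=1 s1=1 s6=1 s8=1 s3=1
t0.Δ1 s0=1 clk=1 s2=1 s5=1 s1=1 s6=1 s8=1 s3=1
t0.Δ2 s0=1 clk=1 s2=1 s5=1 s1=1 s6=0 s8=1 s3=1
t0.Δ3 s0=1 clk=1 s2=1 s5=1 s1=0 s6=0 s8=1 s3=1
t1.Δ0 s0=1 clk=1 s2=1 s5=1 s1=0 s6=0 s8=1 s3=1
t1.Δ1 s0=1 clk=0 s2=1 s5=1 s1=0 s6=0 s8=1 s3=1
t2.Δ0 s0=1 clk=0 s2=1 s5=1 s1=0 s6=0 s8=1 s3=1
t2.Δ1 s0=1 clk=1 s2=1 s5=1 s1=0 s6=0 s8=1 s3=1
t2.Δ2 s0=1 clk=1 s2=1 s5=1 s1=0 s6=1 s8=1 s3=1
t2.Δ3 s0=1 clk=1 s2=1 s5=1 s1=1 s6=1 s8=1 s3=1
t3.Δ0 s0=1 clk=1 s2=1 s5=1 s1=1 s6=1 s8=1 s3=1
t3.Δ1 s0=1 clk=0 s2=1 s5=1 s1=1 s6=1 s8=1 s3=1
t4.Δ0 s0=1 clk=0 s2=1 s5=1 s1=1 s6=1 s8=1 s3=1
t4.Δ1 s0=1 clk=1 s2=1 s5=1 s1=1 s6=1 s8=1 s3=1
t4.Δ2 s0=1 clk=1 s2=1 s5=1 s1=1 s6=0 s8=1 s3=1
t4.Δ3 s0=1 clk=1 s2=1 s5=1 s1=0 s6=0 s8=1 s3=1
t5.Δ0 s0=1 clk=1 s2=1 s5=1 s1=0 s6=0 s8=1 s3=1
t5.Δ1 s0=1 clk=0 s2=1 s5=1 s1=0 s6=0 s8=1 s3=1
t6.Δ0 s0=1 clk=0 s2=1 s5=1 s1=0 s6=0 s8=1 s3=1
t6.Δ1 s0=1 clk=1 s2=1 s5=1 s1=0 s6=0 s8=1 s3=1
t6.Δ2 s0=1 clk=1 s2=1 s5=1 s1=0 s6=1 s8=1 s3=1
t6.Δ3 s0=1 clk=1 s2=1 s5=1 s1=1 s6=1 s8=1 s3=1
t7.Δ0 s0=1 clk=1 s2=1 s5=1 s1=1 s6=1 s8=1 s3=1
t7.Δ1 s0=1 clk=0 s2=1 s5=1 s1=1 s6=1 s8=1 s3=1
t8.Δ0 s0=1 clk=0 s2=1 s5=1 s1=1 s6=1 s8=1 s3=1
t8.Δ1 s0=1 clk=1 s2=1 s5=1 s1=1 s6=1 s8=1 s3=1
t8.Δ2 s0=1 clk=1 s2=1 s5=1 s1=1 s6=0 s8=1 s3=1
t8.Δ3 s0=1 clk=1 s2=1 s5=1 s1=0 s6=0 s8=1 s3=1
t9.Δ0 s0=1 clk=1 s2=1 s5=1 s1=0 s6=0 s8=1 s3=1
t9.Δ1 s0=1 clk=0 s2=1 s5=1 s1=0 s6=0 s8=1 s3=1
t10.Δ0 s0=1 clk=0 s2=1 s5=1 s1=0 s6=0 s8=1 s3=1
t10.Δ1 s0=1 clk=1 s2=1 s5=1 s1=0 s6=0 s8=1 s3=1
t10.Δ2 s0=1 clk=1 s2=1 s5=1 s1=0 s6=1 s8=1 s3=1
t10.Δ3 s0=1 clk=1 s2=1 s5=1 s1=1 s6=1 s8=1 s3=1
t11.Δ0 s0=1 clk=1 s2=1 s5=1 s1=1 s6=1 s8=1 s3=1
t11.Δ1 s0=1 clk=0 s2=1 s5=1 s1=1 s6=1 s8=1 s3=1
t12.Δ0 s0=1 clk=0 s2=1 s5=1 s1=1 s6=1 s8=1 s3=1
t12.Δ1 s0=1 clk=1 s2=1 s5=1 s1=1 s6=1 s8=1 s3=1
t12.Δ2 s0=1 clk=1 s2=1 s5=1 s1=1 s6=0 s8=1 s3=1
t12.Δ3 s0=1 clk=1 s2=1 s5=1 s1=0 s6=0 s8=1 s3=1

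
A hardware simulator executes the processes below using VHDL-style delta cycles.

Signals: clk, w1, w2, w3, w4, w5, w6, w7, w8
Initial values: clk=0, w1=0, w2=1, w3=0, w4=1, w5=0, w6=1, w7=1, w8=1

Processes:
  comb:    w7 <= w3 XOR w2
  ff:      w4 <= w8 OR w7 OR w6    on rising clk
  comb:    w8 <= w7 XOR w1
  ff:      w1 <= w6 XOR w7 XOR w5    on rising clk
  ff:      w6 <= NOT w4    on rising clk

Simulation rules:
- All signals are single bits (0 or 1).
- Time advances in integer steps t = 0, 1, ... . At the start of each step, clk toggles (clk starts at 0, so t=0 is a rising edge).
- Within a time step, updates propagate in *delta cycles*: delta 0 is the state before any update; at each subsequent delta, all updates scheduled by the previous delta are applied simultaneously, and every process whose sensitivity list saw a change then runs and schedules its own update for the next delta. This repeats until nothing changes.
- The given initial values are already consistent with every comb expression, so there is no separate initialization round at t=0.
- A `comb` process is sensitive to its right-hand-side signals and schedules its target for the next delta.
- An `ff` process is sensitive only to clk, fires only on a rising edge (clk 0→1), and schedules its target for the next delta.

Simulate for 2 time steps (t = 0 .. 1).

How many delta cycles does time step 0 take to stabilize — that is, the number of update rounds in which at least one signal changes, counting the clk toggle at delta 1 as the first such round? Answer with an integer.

t0.Δ0 w1=0 w7=1 w3=0 w2=1 w8=1 clk=0 w6=1 w5=0 w4=1
t0.Δ1 w1=0 w7=1 w3=0 w2=1 w8=1 clk=1 w6=1 w5=0 w4=1
t0.Δ2 w1=0 w7=1 w3=0 w2=1 w8=1 clk=1 w6=0 w5=0 w4=1
t1.Δ0 w1=0 w7=1 w3=0 w2=1 w8=1 clk=1 w6=0 w5=0 w4=1
t1.Δ1 w1=0 w7=1 w3=0 w2=1 w8=1 clk=0 w6=0 w5=0 w4=1

2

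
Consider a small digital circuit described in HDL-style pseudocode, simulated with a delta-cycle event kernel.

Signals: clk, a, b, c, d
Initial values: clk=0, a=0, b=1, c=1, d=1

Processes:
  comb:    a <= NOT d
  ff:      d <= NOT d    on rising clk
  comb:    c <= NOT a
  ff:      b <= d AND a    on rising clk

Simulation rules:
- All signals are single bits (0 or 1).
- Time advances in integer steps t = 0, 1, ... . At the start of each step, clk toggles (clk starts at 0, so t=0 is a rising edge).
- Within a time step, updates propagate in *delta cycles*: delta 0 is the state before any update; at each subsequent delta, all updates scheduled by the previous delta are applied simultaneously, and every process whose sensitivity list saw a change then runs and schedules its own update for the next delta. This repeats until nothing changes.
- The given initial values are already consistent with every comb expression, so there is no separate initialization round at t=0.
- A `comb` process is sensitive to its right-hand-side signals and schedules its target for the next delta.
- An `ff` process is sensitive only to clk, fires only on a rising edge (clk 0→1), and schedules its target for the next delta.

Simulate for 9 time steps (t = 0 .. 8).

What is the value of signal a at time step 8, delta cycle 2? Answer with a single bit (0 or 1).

0

t=0 Δ0: a=0 b=1 c=1 d=1 clk=0
  Δ1: clk:0→1
  Δ2: b:1→0, d:1→0
  Δ3: a:0→1
  Δ4: c:1→0
  (4Δ to stable)
t=1 Δ0: a=1 b=0 c=0 d=0 clk=1
  Δ1: clk:1→0
  (1Δ to stable)
t=2 Δ0: a=1 b=0 c=0 d=0 clk=0
  Δ1: clk:0→1
  Δ2: d:0→1
  Δ3: a:1→0
  Δ4: c:0→1
  (4Δ to stable)
t=3 Δ0: a=0 b=0 c=1 d=1 clk=1
  Δ1: clk:1→0
  (1Δ to stable)
t=4 Δ0: a=0 b=0 c=1 d=1 clk=0
  Δ1: clk:0→1
  Δ2: d:1→0
  Δ3: a:0→1
  Δ4: c:1→0
  (4Δ to stable)
t=5 Δ0: a=1 b=0 c=0 d=0 clk=1
  Δ1: clk:1→0
  (1Δ to stable)
t=6 Δ0: a=1 b=0 c=0 d=0 clk=0
  Δ1: clk:0→1
  Δ2: d:0→1
  Δ3: a:1→0
  Δ4: c:0→1
  (4Δ to stable)
t=7 Δ0: a=0 b=0 c=1 d=1 clk=1
  Δ1: clk:1→0
  (1Δ to stable)
t=8 Δ0: a=0 b=0 c=1 d=1 clk=0
  Δ1: clk:0→1
  Δ2: d:1→0
  Δ3: a:0→1
  Δ4: c:1→0
  (4Δ to stable)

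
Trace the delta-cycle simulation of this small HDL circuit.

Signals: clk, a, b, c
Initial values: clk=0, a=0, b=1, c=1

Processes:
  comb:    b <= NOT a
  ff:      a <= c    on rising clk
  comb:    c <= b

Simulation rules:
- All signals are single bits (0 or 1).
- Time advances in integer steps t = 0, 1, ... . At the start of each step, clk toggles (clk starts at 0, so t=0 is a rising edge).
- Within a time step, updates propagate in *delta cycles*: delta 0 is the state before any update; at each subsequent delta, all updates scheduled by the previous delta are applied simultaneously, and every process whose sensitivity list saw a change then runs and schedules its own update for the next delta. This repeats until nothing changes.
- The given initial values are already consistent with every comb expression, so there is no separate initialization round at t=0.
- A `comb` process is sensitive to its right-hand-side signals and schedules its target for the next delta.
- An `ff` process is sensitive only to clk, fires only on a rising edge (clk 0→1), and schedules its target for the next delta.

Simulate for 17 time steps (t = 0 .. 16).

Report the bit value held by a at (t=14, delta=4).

t=0 Δ0: b=1 clk=0 c=1 a=0
  Δ1: clk:0→1
  Δ2: a:0→1
  Δ3: b:1→0
  Δ4: c:1→0
  (4Δ to stable)
t=1 Δ0: b=0 clk=1 c=0 a=1
  Δ1: clk:1→0
  (1Δ to stable)
t=2 Δ0: b=0 clk=0 c=0 a=1
  Δ1: clk:0→1
  Δ2: a:1→0
  Δ3: b:0→1
  Δ4: c:0→1
  (4Δ to stable)
t=3 Δ0: b=1 clk=1 c=1 a=0
  Δ1: clk:1→0
  (1Δ to stable)
t=4 Δ0: b=1 clk=0 c=1 a=0
  Δ1: clk:0→1
  Δ2: a:0→1
  Δ3: b:1→0
  Δ4: c:1→0
  (4Δ to stable)
t=5 Δ0: b=0 clk=1 c=0 a=1
  Δ1: clk:1→0
  (1Δ to stable)
t=6 Δ0: b=0 clk=0 c=0 a=1
  Δ1: clk:0→1
  Δ2: a:1→0
  Δ3: b:0→1
  Δ4: c:0→1
  (4Δ to stable)
t=7 Δ0: b=1 clk=1 c=1 a=0
  Δ1: clk:1→0
  (1Δ to stable)
t=8 Δ0: b=1 clk=0 c=1 a=0
  Δ1: clk:0→1
  Δ2: a:0→1
  Δ3: b:1→0
  Δ4: c:1→0
  (4Δ to stable)
t=9 Δ0: b=0 clk=1 c=0 a=1
  Δ1: clk:1→0
  (1Δ to stable)
t=10 Δ0: b=0 clk=0 c=0 a=1
  Δ1: clk:0→1
  Δ2: a:1→0
  Δ3: b:0→1
  Δ4: c:0→1
  (4Δ to stable)
t=11 Δ0: b=1 clk=1 c=1 a=0
  Δ1: clk:1→0
  (1Δ to stable)
t=12 Δ0: b=1 clk=0 c=1 a=0
  Δ1: clk:0→1
  Δ2: a:0→1
  Δ3: b:1→0
  Δ4: c:1→0
  (4Δ to stable)
t=13 Δ0: b=0 clk=1 c=0 a=1
  Δ1: clk:1→0
  (1Δ to stable)
t=14 Δ0: b=0 clk=0 c=0 a=1
  Δ1: clk:0→1
  Δ2: a:1→0
  Δ3: b:0→1
  Δ4: c:0→1
  (4Δ to stable)
t=15 Δ0: b=1 clk=1 c=1 a=0
  Δ1: clk:1→0
  (1Δ to stable)
t=16 Δ0: b=1 clk=0 c=1 a=0
  Δ1: clk:0→1
  Δ2: a:0→1
  Δ3: b:1→0
  Δ4: c:1→0
  (4Δ to stable)

0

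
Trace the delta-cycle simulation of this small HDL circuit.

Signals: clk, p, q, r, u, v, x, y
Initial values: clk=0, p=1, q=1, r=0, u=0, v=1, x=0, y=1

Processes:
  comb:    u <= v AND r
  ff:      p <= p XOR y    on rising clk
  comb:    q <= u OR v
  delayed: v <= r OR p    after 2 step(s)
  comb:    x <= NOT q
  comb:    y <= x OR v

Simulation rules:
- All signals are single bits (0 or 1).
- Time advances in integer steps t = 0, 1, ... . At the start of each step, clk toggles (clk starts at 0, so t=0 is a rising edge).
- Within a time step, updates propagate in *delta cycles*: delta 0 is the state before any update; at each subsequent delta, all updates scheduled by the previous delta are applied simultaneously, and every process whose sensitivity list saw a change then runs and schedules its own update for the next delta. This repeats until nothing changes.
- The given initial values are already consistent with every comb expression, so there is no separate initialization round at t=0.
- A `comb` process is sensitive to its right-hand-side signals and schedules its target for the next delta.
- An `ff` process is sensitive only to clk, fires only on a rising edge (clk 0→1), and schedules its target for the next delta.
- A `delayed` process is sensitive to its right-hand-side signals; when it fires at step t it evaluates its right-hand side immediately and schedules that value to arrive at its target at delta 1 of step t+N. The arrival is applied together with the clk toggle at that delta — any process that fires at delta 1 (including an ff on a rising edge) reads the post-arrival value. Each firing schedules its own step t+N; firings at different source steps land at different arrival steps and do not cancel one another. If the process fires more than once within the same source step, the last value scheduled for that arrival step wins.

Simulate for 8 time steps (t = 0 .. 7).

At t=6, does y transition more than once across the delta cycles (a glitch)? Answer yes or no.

t0.Δ0 r=0 y=1 p=1 u=0 q=1 v=1 clk=0 x=0
t0.Δ1 r=0 y=1 p=1 u=0 q=1 v=1 clk=1 x=0
t0.Δ2 r=0 y=1 p=0 u=0 q=1 v=1 clk=1 x=0
t1.Δ0 r=0 y=1 p=0 u=0 q=1 v=1 clk=1 x=0
t1.Δ1 r=0 y=1 p=0 u=0 q=1 v=1 clk=0 x=0
t2.Δ0 r=0 y=1 p=0 u=0 q=1 v=1 clk=0 x=0
t2.Δ1 r=0 y=1 p=0 u=0 q=1 v=0 clk=1 x=0
t2.Δ2 r=0 y=0 p=1 u=0 q=0 v=0 clk=1 x=0
t2.Δ3 r=0 y=0 p=1 u=0 q=0 v=0 clk=1 x=1
t2.Δ4 r=0 y=1 p=1 u=0 q=0 v=0 clk=1 x=1
t3.Δ0 r=0 y=1 p=1 u=0 q=0 v=0 clk=1 x=1
t3.Δ1 r=0 y=1 p=1 u=0 q=0 v=0 clk=0 x=1
t4.Δ0 r=0 y=1 p=1 u=0 q=0 v=0 clk=0 x=1
t4.Δ1 r=0 y=1 p=1 u=0 q=0 v=1 clk=1 x=1
t4.Δ2 r=0 y=1 p=0 u=0 q=1 v=1 clk=1 x=1
t4.Δ3 r=0 y=1 p=0 u=0 q=1 v=1 clk=1 x=0
t5.Δ0 r=0 y=1 p=0 u=0 q=1 v=1 clk=1 x=0
t5.Δ1 r=0 y=1 p=0 u=0 q=1 v=1 clk=0 x=0
t6.Δ0 r=0 y=1 p=0 u=0 q=1 v=1 clk=0 x=0
t6.Δ1 r=0 y=1 p=0 u=0 q=1 v=0 clk=1 x=0
t6.Δ2 r=0 y=0 p=1 u=0 q=0 v=0 clk=1 x=0
t6.Δ3 r=0 y=0 p=1 u=0 q=0 v=0 clk=1 x=1
t6.Δ4 r=0 y=1 p=1 u=0 q=0 v=0 clk=1 x=1
t7.Δ0 r=0 y=1 p=1 u=0 q=0 v=0 clk=1 x=1
t7.Δ1 r=0 y=1 p=1 u=0 q=0 v=0 clk=0 x=1

yes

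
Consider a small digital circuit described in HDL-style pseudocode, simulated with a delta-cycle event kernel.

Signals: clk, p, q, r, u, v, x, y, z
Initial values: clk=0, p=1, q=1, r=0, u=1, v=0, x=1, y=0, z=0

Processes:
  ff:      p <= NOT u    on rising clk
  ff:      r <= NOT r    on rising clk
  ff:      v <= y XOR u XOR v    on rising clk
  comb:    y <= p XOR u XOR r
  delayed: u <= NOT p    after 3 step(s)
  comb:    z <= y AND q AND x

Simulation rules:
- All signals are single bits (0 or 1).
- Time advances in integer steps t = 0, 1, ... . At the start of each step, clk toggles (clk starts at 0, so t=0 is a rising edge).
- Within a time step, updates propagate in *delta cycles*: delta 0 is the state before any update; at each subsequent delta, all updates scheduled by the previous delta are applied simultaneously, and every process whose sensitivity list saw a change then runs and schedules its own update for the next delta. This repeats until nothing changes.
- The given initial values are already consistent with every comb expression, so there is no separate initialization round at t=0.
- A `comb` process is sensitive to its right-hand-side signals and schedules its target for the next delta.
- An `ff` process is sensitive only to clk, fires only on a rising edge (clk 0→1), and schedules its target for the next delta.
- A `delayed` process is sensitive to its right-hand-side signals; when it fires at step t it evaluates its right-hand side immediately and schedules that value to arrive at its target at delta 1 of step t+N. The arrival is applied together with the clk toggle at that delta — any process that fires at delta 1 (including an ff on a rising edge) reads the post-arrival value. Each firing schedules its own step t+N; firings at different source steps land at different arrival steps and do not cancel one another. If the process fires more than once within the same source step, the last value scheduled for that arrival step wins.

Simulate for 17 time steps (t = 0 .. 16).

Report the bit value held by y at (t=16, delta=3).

0

[bits: clk,q,p,x,y,z,u,v,r]
t=0: Δ0=011100100 Δ1=111100100 Δ2=110100111 | 2Δ
t=1: Δ0=110100111 Δ1=010100111 | 1Δ
t=2: Δ0=010100111 Δ1=110100111 Δ2=110100100 Δ3=110110100 Δ4=110111100 | 4Δ
t=3: Δ0=110111100 Δ1=010111100 | 1Δ
t=4: Δ0=010111100 Δ1=110111100 Δ2=110111101 Δ3=110101101 Δ4=110100101 | 4Δ
t=5: Δ0=110100101 Δ1=010100101 | 1Δ
t=6: Δ0=010100101 Δ1=110100101 Δ2=110100110 Δ3=110110110 Δ4=110111110 | 4Δ
t=7: Δ0=110111110 Δ1=010111110 | 1Δ
t=8: Δ0=010111110 Δ1=110111110 Δ2=110111111 Δ3=110101111 Δ4=110100111 | 4Δ
t=9: Δ0=110100111 Δ1=010100111 | 1Δ
t=10: Δ0=010100111 Δ1=110100111 Δ2=110100100 Δ3=110110100 Δ4=110111100 | 4Δ
t=11: Δ0=110111100 Δ1=010111100 | 1Δ
t=12: Δ0=010111100 Δ1=110111100 Δ2=110111101 Δ3=110101101 Δ4=110100101 | 4Δ
t=13: Δ0=110100101 Δ1=010100101 | 1Δ
t=14: Δ0=010100101 Δ1=110100101 Δ2=110100110 Δ3=110110110 Δ4=110111110 | 4Δ
t=15: Δ0=110111110 Δ1=010111110 | 1Δ
t=16: Δ0=010111110 Δ1=110111110 Δ2=110111111 Δ3=110101111 Δ4=110100111 | 4Δ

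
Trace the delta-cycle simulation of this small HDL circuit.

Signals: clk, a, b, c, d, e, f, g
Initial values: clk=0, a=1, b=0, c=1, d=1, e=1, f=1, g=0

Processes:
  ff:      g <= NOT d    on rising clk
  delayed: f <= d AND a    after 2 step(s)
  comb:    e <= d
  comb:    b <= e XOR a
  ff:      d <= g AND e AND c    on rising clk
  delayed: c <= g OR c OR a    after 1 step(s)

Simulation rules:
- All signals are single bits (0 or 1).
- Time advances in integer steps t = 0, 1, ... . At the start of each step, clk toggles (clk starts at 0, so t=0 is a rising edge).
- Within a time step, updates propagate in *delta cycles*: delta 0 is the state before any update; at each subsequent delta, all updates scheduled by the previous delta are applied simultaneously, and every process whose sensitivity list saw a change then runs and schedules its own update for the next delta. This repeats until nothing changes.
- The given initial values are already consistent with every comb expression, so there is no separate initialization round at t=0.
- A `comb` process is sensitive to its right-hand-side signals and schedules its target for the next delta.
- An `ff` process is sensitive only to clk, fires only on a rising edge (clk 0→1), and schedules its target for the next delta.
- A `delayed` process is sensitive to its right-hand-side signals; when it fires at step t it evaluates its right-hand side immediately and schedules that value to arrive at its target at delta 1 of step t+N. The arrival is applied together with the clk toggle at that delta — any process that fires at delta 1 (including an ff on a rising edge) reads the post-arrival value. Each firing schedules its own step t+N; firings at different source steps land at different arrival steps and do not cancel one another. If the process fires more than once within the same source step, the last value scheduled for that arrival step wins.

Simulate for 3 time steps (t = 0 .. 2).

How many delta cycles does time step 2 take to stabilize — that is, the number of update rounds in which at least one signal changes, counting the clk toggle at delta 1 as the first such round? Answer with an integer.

t0.Δ0 e=1 d=1 a=1 b=0 g=0 clk=0 f=1 c=1
t0.Δ1 e=1 d=1 a=1 b=0 g=0 clk=1 f=1 c=1
t0.Δ2 e=1 d=0 a=1 b=0 g=0 clk=1 f=1 c=1
t0.Δ3 e=0 d=0 a=1 b=0 g=0 clk=1 f=1 c=1
t0.Δ4 e=0 d=0 a=1 b=1 g=0 clk=1 f=1 c=1
t1.Δ0 e=0 d=0 a=1 b=1 g=0 clk=1 f=1 c=1
t1.Δ1 e=0 d=0 a=1 b=1 g=0 clk=0 f=1 c=1
t2.Δ0 e=0 d=0 a=1 b=1 g=0 clk=0 f=1 c=1
t2.Δ1 e=0 d=0 a=1 b=1 g=0 clk=1 f=0 c=1
t2.Δ2 e=0 d=0 a=1 b=1 g=1 clk=1 f=0 c=1

2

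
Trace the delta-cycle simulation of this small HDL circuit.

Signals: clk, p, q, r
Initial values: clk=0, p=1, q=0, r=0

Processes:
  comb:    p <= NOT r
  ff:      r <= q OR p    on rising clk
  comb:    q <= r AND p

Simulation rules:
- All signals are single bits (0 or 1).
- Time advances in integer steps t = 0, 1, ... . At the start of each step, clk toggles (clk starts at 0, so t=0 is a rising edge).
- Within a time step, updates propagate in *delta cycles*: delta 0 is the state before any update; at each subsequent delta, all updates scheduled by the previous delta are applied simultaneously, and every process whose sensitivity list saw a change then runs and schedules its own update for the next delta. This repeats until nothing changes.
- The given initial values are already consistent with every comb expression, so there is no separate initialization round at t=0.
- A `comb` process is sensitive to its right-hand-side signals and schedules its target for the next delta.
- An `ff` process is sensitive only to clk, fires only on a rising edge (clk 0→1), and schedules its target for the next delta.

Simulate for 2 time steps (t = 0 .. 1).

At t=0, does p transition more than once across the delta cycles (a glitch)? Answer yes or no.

t=0 Δ0: p=1 q=0 r=0 clk=0
  Δ1: clk:0→1
  Δ2: r:0→1
  Δ3: p:1→0, q:0→1
  Δ4: q:1→0
  (4Δ to stable)
t=1 Δ0: p=0 q=0 r=1 clk=1
  Δ1: clk:1→0
  (1Δ to stable)

no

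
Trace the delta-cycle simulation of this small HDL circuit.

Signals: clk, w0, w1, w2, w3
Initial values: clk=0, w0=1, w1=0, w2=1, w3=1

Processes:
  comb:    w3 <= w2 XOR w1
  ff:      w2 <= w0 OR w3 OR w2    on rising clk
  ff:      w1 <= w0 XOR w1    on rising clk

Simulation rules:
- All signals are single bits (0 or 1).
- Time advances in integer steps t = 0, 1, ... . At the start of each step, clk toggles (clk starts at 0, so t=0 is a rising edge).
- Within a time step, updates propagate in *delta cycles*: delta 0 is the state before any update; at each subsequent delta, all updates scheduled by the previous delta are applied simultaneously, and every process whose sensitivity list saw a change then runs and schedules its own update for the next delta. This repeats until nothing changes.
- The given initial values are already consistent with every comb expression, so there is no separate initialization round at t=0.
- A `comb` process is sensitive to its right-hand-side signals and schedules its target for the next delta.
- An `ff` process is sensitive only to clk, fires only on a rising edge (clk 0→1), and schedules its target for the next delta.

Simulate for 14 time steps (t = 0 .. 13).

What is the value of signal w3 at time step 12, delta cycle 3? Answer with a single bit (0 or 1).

0

[bits: w0,w3,clk,w2,w1]
t=0: Δ0=11010 Δ1=11110 Δ2=11111 Δ3=10111 | 3Δ
t=1: Δ0=10111 Δ1=10011 | 1Δ
t=2: Δ0=10011 Δ1=10111 Δ2=10110 Δ3=11110 | 3Δ
t=3: Δ0=11110 Δ1=11010 | 1Δ
t=4: Δ0=11010 Δ1=11110 Δ2=11111 Δ3=10111 | 3Δ
t=5: Δ0=10111 Δ1=10011 | 1Δ
t=6: Δ0=10011 Δ1=10111 Δ2=10110 Δ3=11110 | 3Δ
t=7: Δ0=11110 Δ1=11010 | 1Δ
t=8: Δ0=11010 Δ1=11110 Δ2=11111 Δ3=10111 | 3Δ
t=9: Δ0=10111 Δ1=10011 | 1Δ
t=10: Δ0=10011 Δ1=10111 Δ2=10110 Δ3=11110 | 3Δ
t=11: Δ0=11110 Δ1=11010 | 1Δ
t=12: Δ0=11010 Δ1=11110 Δ2=11111 Δ3=10111 | 3Δ
t=13: Δ0=10111 Δ1=10011 | 1Δ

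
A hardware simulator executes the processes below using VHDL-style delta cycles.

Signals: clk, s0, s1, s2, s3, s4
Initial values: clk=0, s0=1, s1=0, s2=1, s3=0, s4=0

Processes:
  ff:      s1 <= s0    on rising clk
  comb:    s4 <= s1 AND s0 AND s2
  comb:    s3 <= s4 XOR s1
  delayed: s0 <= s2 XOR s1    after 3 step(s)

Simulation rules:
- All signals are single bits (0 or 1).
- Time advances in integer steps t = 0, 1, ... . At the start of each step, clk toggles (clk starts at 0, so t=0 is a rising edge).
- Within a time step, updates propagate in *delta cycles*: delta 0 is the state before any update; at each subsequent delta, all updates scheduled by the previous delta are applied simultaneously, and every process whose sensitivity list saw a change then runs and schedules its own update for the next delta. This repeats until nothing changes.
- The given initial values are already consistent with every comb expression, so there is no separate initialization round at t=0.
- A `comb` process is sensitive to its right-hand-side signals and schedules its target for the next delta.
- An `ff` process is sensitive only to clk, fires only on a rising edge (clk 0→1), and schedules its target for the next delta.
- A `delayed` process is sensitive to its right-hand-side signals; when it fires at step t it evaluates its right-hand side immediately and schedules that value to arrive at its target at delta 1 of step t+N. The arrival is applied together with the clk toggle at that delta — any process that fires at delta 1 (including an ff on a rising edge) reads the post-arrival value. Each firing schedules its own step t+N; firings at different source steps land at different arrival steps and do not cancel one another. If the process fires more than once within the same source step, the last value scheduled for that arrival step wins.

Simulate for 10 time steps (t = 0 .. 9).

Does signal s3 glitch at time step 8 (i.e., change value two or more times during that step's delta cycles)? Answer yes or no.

yes

t0.Δ0 s2=1 s3=0 s1=0 s4=0 s0=1 clk=0
t0.Δ1 s2=1 s3=0 s1=0 s4=0 s0=1 clk=1
t0.Δ2 s2=1 s3=0 s1=1 s4=0 s0=1 clk=1
t0.Δ3 s2=1 s3=1 s1=1 s4=1 s0=1 clk=1
t0.Δ4 s2=1 s3=0 s1=1 s4=1 s0=1 clk=1
t1.Δ0 s2=1 s3=0 s1=1 s4=1 s0=1 clk=1
t1.Δ1 s2=1 s3=0 s1=1 s4=1 s0=1 clk=0
t2.Δ0 s2=1 s3=0 s1=1 s4=1 s0=1 clk=0
t2.Δ1 s2=1 s3=0 s1=1 s4=1 s0=1 clk=1
t3.Δ0 s2=1 s3=0 s1=1 s4=1 s0=1 clk=1
t3.Δ1 s2=1 s3=0 s1=1 s4=1 s0=0 clk=0
t3.Δ2 s2=1 s3=0 s1=1 s4=0 s0=0 clk=0
t3.Δ3 s2=1 s3=1 s1=1 s4=0 s0=0 clk=0
t4.Δ0 s2=1 s3=1 s1=1 s4=0 s0=0 clk=0
t4.Δ1 s2=1 s3=1 s1=1 s4=0 s0=0 clk=1
t4.Δ2 s2=1 s3=1 s1=0 s4=0 s0=0 clk=1
t4.Δ3 s2=1 s3=0 s1=0 s4=0 s0=0 clk=1
t5.Δ0 s2=1 s3=0 s1=0 s4=0 s0=0 clk=1
t5.Δ1 s2=1 s3=0 s1=0 s4=0 s0=0 clk=0
t6.Δ0 s2=1 s3=0 s1=0 s4=0 s0=0 clk=0
t6.Δ1 s2=1 s3=0 s1=0 s4=0 s0=0 clk=1
t7.Δ0 s2=1 s3=0 s1=0 s4=0 s0=0 clk=1
t7.Δ1 s2=1 s3=0 s1=0 s4=0 s0=1 clk=0
t8.Δ0 s2=1 s3=0 s1=0 s4=0 s0=1 clk=0
t8.Δ1 s2=1 s3=0 s1=0 s4=0 s0=1 clk=1
t8.Δ2 s2=1 s3=0 s1=1 s4=0 s0=1 clk=1
t8.Δ3 s2=1 s3=1 s1=1 s4=1 s0=1 clk=1
t8.Δ4 s2=1 s3=0 s1=1 s4=1 s0=1 clk=1
t9.Δ0 s2=1 s3=0 s1=1 s4=1 s0=1 clk=1
t9.Δ1 s2=1 s3=0 s1=1 s4=1 s0=1 clk=0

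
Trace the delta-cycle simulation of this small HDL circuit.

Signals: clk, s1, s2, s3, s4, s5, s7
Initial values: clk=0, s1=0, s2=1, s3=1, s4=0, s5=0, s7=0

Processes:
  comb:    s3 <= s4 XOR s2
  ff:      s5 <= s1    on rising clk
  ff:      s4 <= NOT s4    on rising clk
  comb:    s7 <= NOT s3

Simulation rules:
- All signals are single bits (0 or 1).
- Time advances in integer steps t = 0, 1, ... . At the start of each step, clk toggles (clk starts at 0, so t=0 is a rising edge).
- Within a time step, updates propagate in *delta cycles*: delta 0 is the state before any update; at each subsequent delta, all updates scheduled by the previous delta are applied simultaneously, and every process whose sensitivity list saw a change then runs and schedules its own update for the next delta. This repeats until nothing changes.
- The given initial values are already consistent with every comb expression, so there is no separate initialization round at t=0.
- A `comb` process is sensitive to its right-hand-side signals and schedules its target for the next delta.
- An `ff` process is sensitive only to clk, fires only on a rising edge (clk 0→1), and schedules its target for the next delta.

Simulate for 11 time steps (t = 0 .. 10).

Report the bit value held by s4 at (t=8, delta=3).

t=0 Δ0: s1=0 s3=1 s5=0 s7=0 s2=1 s4=0 clk=0
  Δ1: clk:0→1
  Δ2: s4:0→1
  Δ3: s3:1→0
  Δ4: s7:0→1
  (4Δ to stable)
t=1 Δ0: s1=0 s3=0 s5=0 s7=1 s2=1 s4=1 clk=1
  Δ1: clk:1→0
  (1Δ to stable)
t=2 Δ0: s1=0 s3=0 s5=0 s7=1 s2=1 s4=1 clk=0
  Δ1: clk:0→1
  Δ2: s4:1→0
  Δ3: s3:0→1
  Δ4: s7:1→0
  (4Δ to stable)
t=3 Δ0: s1=0 s3=1 s5=0 s7=0 s2=1 s4=0 clk=1
  Δ1: clk:1→0
  (1Δ to stable)
t=4 Δ0: s1=0 s3=1 s5=0 s7=0 s2=1 s4=0 clk=0
  Δ1: clk:0→1
  Δ2: s4:0→1
  Δ3: s3:1→0
  Δ4: s7:0→1
  (4Δ to stable)
t=5 Δ0: s1=0 s3=0 s5=0 s7=1 s2=1 s4=1 clk=1
  Δ1: clk:1→0
  (1Δ to stable)
t=6 Δ0: s1=0 s3=0 s5=0 s7=1 s2=1 s4=1 clk=0
  Δ1: clk:0→1
  Δ2: s4:1→0
  Δ3: s3:0→1
  Δ4: s7:1→0
  (4Δ to stable)
t=7 Δ0: s1=0 s3=1 s5=0 s7=0 s2=1 s4=0 clk=1
  Δ1: clk:1→0
  (1Δ to stable)
t=8 Δ0: s1=0 s3=1 s5=0 s7=0 s2=1 s4=0 clk=0
  Δ1: clk:0→1
  Δ2: s4:0→1
  Δ3: s3:1→0
  Δ4: s7:0→1
  (4Δ to stable)
t=9 Δ0: s1=0 s3=0 s5=0 s7=1 s2=1 s4=1 clk=1
  Δ1: clk:1→0
  (1Δ to stable)
t=10 Δ0: s1=0 s3=0 s5=0 s7=1 s2=1 s4=1 clk=0
  Δ1: clk:0→1
  Δ2: s4:1→0
  Δ3: s3:0→1
  Δ4: s7:1→0
  (4Δ to stable)

1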